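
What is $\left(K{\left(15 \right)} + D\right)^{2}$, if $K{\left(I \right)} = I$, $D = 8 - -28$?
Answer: $2601$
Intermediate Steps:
$D = 36$ ($D = 8 + 28 = 36$)
$\left(K{\left(15 \right)} + D\right)^{2} = \left(15 + 36\right)^{2} = 51^{2} = 2601$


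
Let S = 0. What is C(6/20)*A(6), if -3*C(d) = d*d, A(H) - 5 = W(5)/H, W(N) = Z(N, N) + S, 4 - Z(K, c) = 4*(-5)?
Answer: -27/100 ≈ -0.27000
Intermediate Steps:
Z(K, c) = 24 (Z(K, c) = 4 - 4*(-5) = 4 - 1*(-20) = 4 + 20 = 24)
W(N) = 24 (W(N) = 24 + 0 = 24)
A(H) = 5 + 24/H
C(d) = -d**2/3 (C(d) = -d*d/3 = -d**2/3)
C(6/20)*A(6) = (-(6/20)**2/3)*(5 + 24/6) = (-(6*(1/20))**2/3)*(5 + 24*(1/6)) = (-(3/10)**2/3)*(5 + 4) = -1/3*9/100*9 = -3/100*9 = -27/100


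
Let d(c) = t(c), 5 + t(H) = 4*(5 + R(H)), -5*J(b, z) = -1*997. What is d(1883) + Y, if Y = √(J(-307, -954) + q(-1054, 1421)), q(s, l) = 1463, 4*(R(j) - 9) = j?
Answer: 1934 + 2*√10390/5 ≈ 1974.8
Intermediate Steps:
R(j) = 9 + j/4
J(b, z) = 997/5 (J(b, z) = -(-1)*997/5 = -⅕*(-997) = 997/5)
t(H) = 51 + H (t(H) = -5 + 4*(5 + (9 + H/4)) = -5 + 4*(14 + H/4) = -5 + (56 + H) = 51 + H)
d(c) = 51 + c
Y = 2*√10390/5 (Y = √(997/5 + 1463) = √(8312/5) = 2*√10390/5 ≈ 40.773)
d(1883) + Y = (51 + 1883) + 2*√10390/5 = 1934 + 2*√10390/5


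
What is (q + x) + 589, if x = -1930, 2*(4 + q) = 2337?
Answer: -353/2 ≈ -176.50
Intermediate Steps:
q = 2329/2 (q = -4 + (½)*2337 = -4 + 2337/2 = 2329/2 ≈ 1164.5)
(q + x) + 589 = (2329/2 - 1930) + 589 = -1531/2 + 589 = -353/2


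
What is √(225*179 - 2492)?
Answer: √37783 ≈ 194.38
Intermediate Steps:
√(225*179 - 2492) = √(40275 - 2492) = √37783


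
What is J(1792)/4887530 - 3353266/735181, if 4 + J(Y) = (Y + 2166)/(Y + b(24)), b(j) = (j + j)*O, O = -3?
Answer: -13504692022768897/2960812614974320 ≈ -4.5611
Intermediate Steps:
b(j) = -6*j (b(j) = (j + j)*(-3) = (2*j)*(-3) = -6*j)
J(Y) = -4 + (2166 + Y)/(-144 + Y) (J(Y) = -4 + (Y + 2166)/(Y - 6*24) = -4 + (2166 + Y)/(Y - 144) = -4 + (2166 + Y)/(-144 + Y))
J(1792)/4887530 - 3353266/735181 = (3*(914 - 1*1792)/(-144 + 1792))/4887530 - 3353266/735181 = (3*(914 - 1792)/1648)*(1/4887530) - 3353266*1/735181 = (3*(1/1648)*(-878))*(1/4887530) - 3353266/735181 = -1317/824*1/4887530 - 3353266/735181 = -1317/4027324720 - 3353266/735181 = -13504692022768897/2960812614974320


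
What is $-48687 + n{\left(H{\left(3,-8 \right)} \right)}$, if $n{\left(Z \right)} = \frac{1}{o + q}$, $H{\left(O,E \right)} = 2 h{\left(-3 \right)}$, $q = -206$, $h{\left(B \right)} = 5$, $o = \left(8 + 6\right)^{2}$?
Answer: $- \frac{486871}{10} \approx -48687.0$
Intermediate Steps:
$o = 196$ ($o = 14^{2} = 196$)
$H{\left(O,E \right)} = 10$ ($H{\left(O,E \right)} = 2 \cdot 5 = 10$)
$n{\left(Z \right)} = - \frac{1}{10}$ ($n{\left(Z \right)} = \frac{1}{196 - 206} = \frac{1}{-10} = - \frac{1}{10}$)
$-48687 + n{\left(H{\left(3,-8 \right)} \right)} = -48687 - \frac{1}{10} = - \frac{486871}{10}$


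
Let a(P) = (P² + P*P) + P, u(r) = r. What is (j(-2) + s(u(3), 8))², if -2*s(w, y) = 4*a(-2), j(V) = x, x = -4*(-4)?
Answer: 16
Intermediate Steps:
a(P) = P + 2*P² (a(P) = (P² + P²) + P = 2*P² + P = P + 2*P²)
x = 16
j(V) = 16
s(w, y) = -12 (s(w, y) = -2*(-2*(1 + 2*(-2))) = -2*(-2*(1 - 4)) = -2*(-2*(-3)) = -2*6 = -½*24 = -12)
(j(-2) + s(u(3), 8))² = (16 - 12)² = 4² = 16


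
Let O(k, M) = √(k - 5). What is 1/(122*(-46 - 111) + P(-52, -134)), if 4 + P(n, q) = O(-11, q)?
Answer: -9579/183514490 - I/91757245 ≈ -5.2197e-5 - 1.0898e-8*I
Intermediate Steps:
O(k, M) = √(-5 + k)
P(n, q) = -4 + 4*I (P(n, q) = -4 + √(-5 - 11) = -4 + √(-16) = -4 + 4*I)
1/(122*(-46 - 111) + P(-52, -134)) = 1/(122*(-46 - 111) + (-4 + 4*I)) = 1/(122*(-157) + (-4 + 4*I)) = 1/(-19154 + (-4 + 4*I)) = 1/(-19158 + 4*I) = (-19158 - 4*I)/367028980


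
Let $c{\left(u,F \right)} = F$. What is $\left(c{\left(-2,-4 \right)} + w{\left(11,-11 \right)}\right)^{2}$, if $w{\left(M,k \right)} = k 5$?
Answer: $3481$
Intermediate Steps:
$w{\left(M,k \right)} = 5 k$
$\left(c{\left(-2,-4 \right)} + w{\left(11,-11 \right)}\right)^{2} = \left(-4 + 5 \left(-11\right)\right)^{2} = \left(-4 - 55\right)^{2} = \left(-59\right)^{2} = 3481$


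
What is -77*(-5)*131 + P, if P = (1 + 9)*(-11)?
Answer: 50325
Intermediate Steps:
P = -110 (P = 10*(-11) = -110)
-77*(-5)*131 + P = -77*(-5)*131 - 110 = 385*131 - 110 = 50435 - 110 = 50325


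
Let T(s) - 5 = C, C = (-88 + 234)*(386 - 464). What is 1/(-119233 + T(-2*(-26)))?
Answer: -1/130616 ≈ -7.6560e-6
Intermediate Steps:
C = -11388 (C = 146*(-78) = -11388)
T(s) = -11383 (T(s) = 5 - 11388 = -11383)
1/(-119233 + T(-2*(-26))) = 1/(-119233 - 11383) = 1/(-130616) = -1/130616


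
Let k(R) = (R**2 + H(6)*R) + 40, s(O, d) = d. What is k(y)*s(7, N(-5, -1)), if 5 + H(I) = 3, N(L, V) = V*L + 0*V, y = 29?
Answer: 4115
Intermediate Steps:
N(L, V) = L*V (N(L, V) = L*V + 0 = L*V)
H(I) = -2 (H(I) = -5 + 3 = -2)
k(R) = 40 + R**2 - 2*R (k(R) = (R**2 - 2*R) + 40 = 40 + R**2 - 2*R)
k(y)*s(7, N(-5, -1)) = (40 + 29**2 - 2*29)*(-5*(-1)) = (40 + 841 - 58)*5 = 823*5 = 4115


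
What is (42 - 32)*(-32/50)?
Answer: -32/5 ≈ -6.4000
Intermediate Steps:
(42 - 32)*(-32/50) = 10*(-32*1/50) = 10*(-16/25) = -32/5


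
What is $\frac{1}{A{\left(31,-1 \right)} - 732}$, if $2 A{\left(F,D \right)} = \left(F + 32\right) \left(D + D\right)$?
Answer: $- \frac{1}{795} \approx -0.0012579$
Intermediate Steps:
$A{\left(F,D \right)} = D \left(32 + F\right)$ ($A{\left(F,D \right)} = \frac{\left(F + 32\right) \left(D + D\right)}{2} = \frac{\left(32 + F\right) 2 D}{2} = \frac{2 D \left(32 + F\right)}{2} = D \left(32 + F\right)$)
$\frac{1}{A{\left(31,-1 \right)} - 732} = \frac{1}{- (32 + 31) - 732} = \frac{1}{\left(-1\right) 63 - 732} = \frac{1}{-63 - 732} = \frac{1}{-795} = - \frac{1}{795}$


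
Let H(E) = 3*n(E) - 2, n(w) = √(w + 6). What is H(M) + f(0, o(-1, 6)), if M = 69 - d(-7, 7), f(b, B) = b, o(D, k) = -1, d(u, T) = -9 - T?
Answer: -2 + 3*√91 ≈ 26.618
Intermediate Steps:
n(w) = √(6 + w)
M = 85 (M = 69 - (-9 - 1*7) = 69 - (-9 - 7) = 69 - 1*(-16) = 69 + 16 = 85)
H(E) = -2 + 3*√(6 + E) (H(E) = 3*√(6 + E) - 2 = -2 + 3*√(6 + E))
H(M) + f(0, o(-1, 6)) = (-2 + 3*√(6 + 85)) + 0 = (-2 + 3*√91) + 0 = -2 + 3*√91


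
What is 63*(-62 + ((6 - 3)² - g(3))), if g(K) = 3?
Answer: -3528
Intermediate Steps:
63*(-62 + ((6 - 3)² - g(3))) = 63*(-62 + ((6 - 3)² - 1*3)) = 63*(-62 + (3² - 3)) = 63*(-62 + (9 - 3)) = 63*(-62 + 6) = 63*(-56) = -3528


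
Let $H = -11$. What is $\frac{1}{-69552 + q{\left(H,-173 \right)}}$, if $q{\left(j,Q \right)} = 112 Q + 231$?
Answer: $- \frac{1}{88697} \approx -1.1274 \cdot 10^{-5}$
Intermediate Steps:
$q{\left(j,Q \right)} = 231 + 112 Q$
$\frac{1}{-69552 + q{\left(H,-173 \right)}} = \frac{1}{-69552 + \left(231 + 112 \left(-173\right)\right)} = \frac{1}{-69552 + \left(231 - 19376\right)} = \frac{1}{-69552 - 19145} = \frac{1}{-88697} = - \frac{1}{88697}$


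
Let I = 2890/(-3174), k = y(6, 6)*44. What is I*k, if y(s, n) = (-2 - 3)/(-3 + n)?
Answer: 317900/4761 ≈ 66.772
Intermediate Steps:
y(s, n) = -5/(-3 + n)
k = -220/3 (k = -5/(-3 + 6)*44 = -5/3*44 = -220/3 ≈ -73.333)
I = -1445/1587 (I = 2890*(-1/3174) = -1445/1587 ≈ -0.91052)
I*k = -1445/1587*(-220/3) = 317900/4761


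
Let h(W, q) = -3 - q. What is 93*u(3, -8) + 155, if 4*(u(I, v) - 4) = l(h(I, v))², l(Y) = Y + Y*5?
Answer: 21452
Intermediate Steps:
l(Y) = 6*Y (l(Y) = Y + 5*Y = 6*Y)
u(I, v) = 4 + (-18 - 6*v)²/4 (u(I, v) = 4 + (6*(-3 - v))²/4 = 4 + (-18 - 6*v)²/4)
93*u(3, -8) + 155 = 93*(4 + 9*(3 - 8)²) + 155 = 93*(4 + 9*(-5)²) + 155 = 93*(4 + 9*25) + 155 = 93*(4 + 225) + 155 = 93*229 + 155 = 21297 + 155 = 21452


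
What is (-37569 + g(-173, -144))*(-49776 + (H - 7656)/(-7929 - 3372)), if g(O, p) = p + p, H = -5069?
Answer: 7098261333769/3767 ≈ 1.8843e+9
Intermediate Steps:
g(O, p) = 2*p
(-37569 + g(-173, -144))*(-49776 + (H - 7656)/(-7929 - 3372)) = (-37569 + 2*(-144))*(-49776 + (-5069 - 7656)/(-7929 - 3372)) = (-37569 - 288)*(-49776 - 12725/(-11301)) = -37857*(-49776 - 12725*(-1/11301)) = -37857*(-49776 + 12725/11301) = -37857*(-562505851/11301) = 7098261333769/3767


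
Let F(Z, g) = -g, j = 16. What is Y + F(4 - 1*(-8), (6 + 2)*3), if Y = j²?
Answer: 232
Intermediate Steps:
Y = 256 (Y = 16² = 256)
Y + F(4 - 1*(-8), (6 + 2)*3) = 256 - (6 + 2)*3 = 256 - 8*3 = 256 - 1*24 = 256 - 24 = 232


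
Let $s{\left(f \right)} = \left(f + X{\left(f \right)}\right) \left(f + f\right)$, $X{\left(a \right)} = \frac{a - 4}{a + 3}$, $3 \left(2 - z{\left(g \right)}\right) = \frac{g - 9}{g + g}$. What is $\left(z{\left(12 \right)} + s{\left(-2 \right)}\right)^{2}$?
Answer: $\frac{664225}{576} \approx 1153.2$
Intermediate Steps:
$z{\left(g \right)} = 2 - \frac{-9 + g}{6 g}$ ($z{\left(g \right)} = 2 - \frac{\left(g - 9\right) \frac{1}{g + g}}{3} = 2 - \frac{\left(-9 + g\right) \frac{1}{2 g}}{3} = 2 - \frac{\frac{1}{2} \frac{1}{g} \left(-9 + g\right)}{3} = 2 - \frac{-9 + g}{6 g}$)
$X{\left(a \right)} = \frac{-4 + a}{3 + a}$
$s{\left(f \right)} = 2 f \left(f + \frac{-4 + f}{3 + f}\right)$ ($s{\left(f \right)} = \left(f + \frac{-4 + f}{3 + f}\right) \left(f + f\right) = \left(f + \frac{-4 + f}{3 + f}\right) 2 f = 2 f \left(f + \frac{-4 + f}{3 + f}\right)$)
$\left(z{\left(12 \right)} + s{\left(-2 \right)}\right)^{2} = \left(\frac{9 + 11 \cdot 12}{6 \cdot 12} + 2 \left(-2\right) \frac{1}{3 - 2} \left(-4 - 2 - 2 \left(3 - 2\right)\right)\right)^{2} = \left(\frac{1}{6} \cdot \frac{1}{12} \left(9 + 132\right) + 2 \left(-2\right) 1^{-1} \left(-4 - 2 - 2\right)\right)^{2} = \left(\frac{1}{6} \cdot \frac{1}{12} \cdot 141 + 2 \left(-2\right) 1 \left(-4 - 2 - 2\right)\right)^{2} = \left(\frac{47}{24} + 2 \left(-2\right) 1 \left(-8\right)\right)^{2} = \left(\frac{47}{24} + 32\right)^{2} = \left(\frac{815}{24}\right)^{2} = \frac{664225}{576}$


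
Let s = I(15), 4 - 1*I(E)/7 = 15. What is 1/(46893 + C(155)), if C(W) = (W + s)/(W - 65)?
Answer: 15/703408 ≈ 2.1325e-5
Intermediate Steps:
I(E) = -77 (I(E) = 28 - 7*15 = 28 - 105 = -77)
s = -77
C(W) = (-77 + W)/(-65 + W) (C(W) = (W - 77)/(W - 65) = (-77 + W)/(-65 + W))
1/(46893 + C(155)) = 1/(46893 + (-77 + 155)/(-65 + 155)) = 1/(46893 + 78/90) = 1/(46893 + (1/90)*78) = 1/(46893 + 13/15) = 1/(703408/15) = 15/703408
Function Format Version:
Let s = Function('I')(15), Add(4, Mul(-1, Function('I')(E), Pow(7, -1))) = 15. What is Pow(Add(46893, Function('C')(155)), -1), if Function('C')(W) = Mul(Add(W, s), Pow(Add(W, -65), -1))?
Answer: Rational(15, 703408) ≈ 2.1325e-5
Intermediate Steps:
Function('I')(E) = -77 (Function('I')(E) = Add(28, Mul(-7, 15)) = Add(28, -105) = -77)
s = -77
Function('C')(W) = Mul(Pow(Add(-65, W), -1), Add(-77, W)) (Function('C')(W) = Mul(Add(W, -77), Pow(Add(W, -65), -1)) = Mul(Add(-77, W), Pow(Add(-65, W), -1)) = Mul(Pow(Add(-65, W), -1), Add(-77, W)))
Pow(Add(46893, Function('C')(155)), -1) = Pow(Add(46893, Mul(Pow(Add(-65, 155), -1), Add(-77, 155))), -1) = Pow(Add(46893, Mul(Pow(90, -1), 78)), -1) = Pow(Add(46893, Mul(Rational(1, 90), 78)), -1) = Pow(Add(46893, Rational(13, 15)), -1) = Pow(Rational(703408, 15), -1) = Rational(15, 703408)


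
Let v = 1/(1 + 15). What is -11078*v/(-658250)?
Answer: 5539/5266000 ≈ 0.0010518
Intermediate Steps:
v = 1/16 ≈ 0.062500
-11078*v/(-658250) = -11078*1/16/(-658250) = -5539/8*(-1/658250) = 5539/5266000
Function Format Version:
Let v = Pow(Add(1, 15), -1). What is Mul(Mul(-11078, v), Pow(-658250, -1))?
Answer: Rational(5539, 5266000) ≈ 0.0010518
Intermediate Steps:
v = Rational(1, 16) (v = Pow(16, -1) = Rational(1, 16) ≈ 0.062500)
Mul(Mul(-11078, v), Pow(-658250, -1)) = Mul(Mul(-11078, Rational(1, 16)), Pow(-658250, -1)) = Mul(Rational(-5539, 8), Rational(-1, 658250)) = Rational(5539, 5266000)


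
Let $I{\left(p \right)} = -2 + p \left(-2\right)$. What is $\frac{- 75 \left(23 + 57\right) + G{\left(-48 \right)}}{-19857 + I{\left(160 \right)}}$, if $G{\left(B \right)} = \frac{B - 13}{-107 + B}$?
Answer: $\frac{929939}{3127745} \approx 0.29732$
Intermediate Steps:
$I{\left(p \right)} = -2 - 2 p$
$G{\left(B \right)} = \frac{-13 + B}{-107 + B}$
$\frac{- 75 \left(23 + 57\right) + G{\left(-48 \right)}}{-19857 + I{\left(160 \right)}} = \frac{- 75 \left(23 + 57\right) + \frac{-13 - 48}{-107 - 48}}{-19857 - 322} = \frac{\left(-75\right) 80 + \frac{1}{-155} \left(-61\right)}{-19857 - 322} = \frac{-6000 - - \frac{61}{155}}{-19857 - 322} = \frac{-6000 + \frac{61}{155}}{-20179} = \left(- \frac{929939}{155}\right) \left(- \frac{1}{20179}\right) = \frac{929939}{3127745}$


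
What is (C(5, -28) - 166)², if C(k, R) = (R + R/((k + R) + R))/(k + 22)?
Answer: 52891720324/1896129 ≈ 27895.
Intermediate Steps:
C(k, R) = (R + R/(k + 2*R))/(22 + k) (C(k, R) = (R + R/((R + k) + R))/(22 + k) = (R + R/(k + 2*R))/(22 + k))
(C(5, -28) - 166)² = (-28*(1 + 5 + 2*(-28))/(5² + 22*5 + 44*(-28) + 2*(-28)*5) - 166)² = (-28*(1 + 5 - 56)/(25 + 110 - 1232 - 280) - 166)² = (-28*(-50)/(-1377) - 166)² = (-28*(-1/1377)*(-50) - 166)² = (-1400/1377 - 166)² = (-229982/1377)² = 52891720324/1896129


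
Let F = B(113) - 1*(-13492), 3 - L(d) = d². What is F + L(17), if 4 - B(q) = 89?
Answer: 13121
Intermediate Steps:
L(d) = 3 - d²
B(q) = -85 (B(q) = 4 - 1*89 = 4 - 89 = -85)
F = 13407 (F = -85 - 1*(-13492) = -85 + 13492 = 13407)
F + L(17) = 13407 + (3 - 1*17²) = 13407 + (3 - 1*289) = 13407 + (3 - 289) = 13407 - 286 = 13121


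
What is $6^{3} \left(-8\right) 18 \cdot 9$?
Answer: $-279936$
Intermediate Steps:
$6^{3} \left(-8\right) 18 \cdot 9 = 216 \left(-8\right) 18 \cdot 9 = \left(-1728\right) 18 \cdot 9 = \left(-31104\right) 9 = -279936$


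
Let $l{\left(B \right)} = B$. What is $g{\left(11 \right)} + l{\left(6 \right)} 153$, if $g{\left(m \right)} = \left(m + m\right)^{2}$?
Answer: $1402$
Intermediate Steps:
$g{\left(m \right)} = 4 m^{2}$ ($g{\left(m \right)} = \left(2 m\right)^{2} = 4 m^{2}$)
$g{\left(11 \right)} + l{\left(6 \right)} 153 = 4 \cdot 11^{2} + 6 \cdot 153 = 4 \cdot 121 + 918 = 484 + 918 = 1402$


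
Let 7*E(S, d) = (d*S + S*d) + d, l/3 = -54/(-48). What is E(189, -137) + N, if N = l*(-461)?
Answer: -502513/56 ≈ -8973.5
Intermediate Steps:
l = 27/8 (l = 3*(-54/(-48)) = 3*(-54*(-1/48)) = 3*(9/8) = 27/8 ≈ 3.3750)
E(S, d) = d/7 + 2*S*d/7 (E(S, d) = ((d*S + S*d) + d)/7 = ((S*d + S*d) + d)/7 = (2*S*d + d)/7 = (d + 2*S*d)/7 = d/7 + 2*S*d/7)
N = -12447/8 (N = (27/8)*(-461) = -12447/8 ≈ -1555.9)
E(189, -137) + N = (⅐)*(-137)*(1 + 2*189) - 12447/8 = (⅐)*(-137)*(1 + 378) - 12447/8 = (⅐)*(-137)*379 - 12447/8 = -51923/7 - 12447/8 = -502513/56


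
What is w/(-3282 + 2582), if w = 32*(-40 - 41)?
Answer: 648/175 ≈ 3.7029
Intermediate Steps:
w = -2592 (w = 32*(-81) = -2592)
w/(-3282 + 2582) = -2592/(-3282 + 2582) = -2592/(-700) = -2592*(-1/700) = 648/175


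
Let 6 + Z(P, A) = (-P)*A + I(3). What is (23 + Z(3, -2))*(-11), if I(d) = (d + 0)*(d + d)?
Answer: -451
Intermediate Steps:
I(d) = 2*d² (I(d) = d*(2*d) = 2*d²)
Z(P, A) = 12 - A*P (Z(P, A) = -6 + ((-P)*A + 2*3²) = -6 + (-A*P + 2*9) = -6 + (-A*P + 18) = -6 + (18 - A*P) = 12 - A*P)
(23 + Z(3, -2))*(-11) = (23 + (12 - 1*(-2)*3))*(-11) = (23 + (12 + 6))*(-11) = (23 + 18)*(-11) = 41*(-11) = -451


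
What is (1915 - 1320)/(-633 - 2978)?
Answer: -595/3611 ≈ -0.16477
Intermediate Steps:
(1915 - 1320)/(-633 - 2978) = 595/(-3611) = 595*(-1/3611) = -595/3611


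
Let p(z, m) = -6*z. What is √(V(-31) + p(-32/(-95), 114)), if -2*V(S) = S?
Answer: √486590/190 ≈ 3.6714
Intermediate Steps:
V(S) = -S/2
√(V(-31) + p(-32/(-95), 114)) = √(-½*(-31) - (-192)/(-95)) = √(31/2 - (-192)*(-1)/95) = √(31/2 - 6*32/95) = √(31/2 - 192/95) = √(2561/190) = √486590/190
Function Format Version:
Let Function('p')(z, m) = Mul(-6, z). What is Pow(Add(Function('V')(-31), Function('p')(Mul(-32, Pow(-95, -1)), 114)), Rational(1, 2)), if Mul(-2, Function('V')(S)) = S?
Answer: Mul(Rational(1, 190), Pow(486590, Rational(1, 2))) ≈ 3.6714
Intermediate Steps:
Function('V')(S) = Mul(Rational(-1, 2), S)
Pow(Add(Function('V')(-31), Function('p')(Mul(-32, Pow(-95, -1)), 114)), Rational(1, 2)) = Pow(Add(Mul(Rational(-1, 2), -31), Mul(-6, Mul(-32, Pow(-95, -1)))), Rational(1, 2)) = Pow(Add(Rational(31, 2), Mul(-6, Mul(-32, Rational(-1, 95)))), Rational(1, 2)) = Pow(Add(Rational(31, 2), Mul(-6, Rational(32, 95))), Rational(1, 2)) = Pow(Add(Rational(31, 2), Rational(-192, 95)), Rational(1, 2)) = Pow(Rational(2561, 190), Rational(1, 2)) = Mul(Rational(1, 190), Pow(486590, Rational(1, 2)))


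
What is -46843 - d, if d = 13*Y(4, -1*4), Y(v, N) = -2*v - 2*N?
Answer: -46843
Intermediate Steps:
Y(v, N) = -2*N - 2*v
d = 0 (d = 13*(-(-2)*4 - 2*4) = 13*(-2*(-4) - 8) = 13*(8 - 8) = 13*0 = 0)
-46843 - d = -46843 - 1*0 = -46843 + 0 = -46843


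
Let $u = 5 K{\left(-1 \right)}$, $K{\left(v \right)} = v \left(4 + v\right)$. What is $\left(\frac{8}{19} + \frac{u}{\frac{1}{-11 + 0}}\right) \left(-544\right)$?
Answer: $- \frac{1709792}{19} \approx -89989.0$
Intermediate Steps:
$u = -15$ ($u = 5 \left(- (4 - 1)\right) = 5 \left(\left(-1\right) 3\right) = 5 \left(-3\right) = -15$)
$\left(\frac{8}{19} + \frac{u}{\frac{1}{-11 + 0}}\right) \left(-544\right) = \left(\frac{8}{19} - \frac{15}{\frac{1}{-11 + 0}}\right) \left(-544\right) = \left(8 \cdot \frac{1}{19} - \frac{15}{\frac{1}{-11}}\right) \left(-544\right) = \left(\frac{8}{19} - \frac{15}{- \frac{1}{11}}\right) \left(-544\right) = \left(\frac{8}{19} - -165\right) \left(-544\right) = \left(\frac{8}{19} + 165\right) \left(-544\right) = \frac{3143}{19} \left(-544\right) = - \frac{1709792}{19}$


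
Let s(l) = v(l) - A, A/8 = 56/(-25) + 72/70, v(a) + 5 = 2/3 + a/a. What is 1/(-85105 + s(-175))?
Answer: -525/44676787 ≈ -1.1751e-5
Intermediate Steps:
v(a) = -10/3 (v(a) = -5 + (2/3 + a/a) = -5 + (2*(⅓) + 1) = -5 + (⅔ + 1) = -5 + 5/3 = -10/3)
A = -1696/175 (A = 8*(56/(-25) + 72/70) = 8*(56*(-1/25) + 72*(1/70)) = 8*(-56/25 + 36/35) = 8*(-212/175) = -1696/175 ≈ -9.6914)
s(l) = 3338/525 (s(l) = -10/3 - 1*(-1696/175) = -10/3 + 1696/175 = 3338/525)
1/(-85105 + s(-175)) = 1/(-85105 + 3338/525) = 1/(-44676787/525) = -525/44676787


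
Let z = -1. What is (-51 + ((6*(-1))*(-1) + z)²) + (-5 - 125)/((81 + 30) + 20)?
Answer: -3536/131 ≈ -26.992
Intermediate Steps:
(-51 + ((6*(-1))*(-1) + z)²) + (-5 - 125)/((81 + 30) + 20) = (-51 + ((6*(-1))*(-1) - 1)²) + (-5 - 125)/((81 + 30) + 20) = (-51 + (-6*(-1) - 1)²) - 130/(111 + 20) = (-51 + (6 - 1)²) - 130/131 = (-51 + 5²) - 130*1/131 = (-51 + 25) - 130/131 = -26 - 130/131 = -3536/131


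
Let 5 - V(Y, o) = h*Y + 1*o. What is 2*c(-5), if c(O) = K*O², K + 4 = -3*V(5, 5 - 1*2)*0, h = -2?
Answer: -200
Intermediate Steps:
V(Y, o) = 5 - o + 2*Y (V(Y, o) = 5 - (-2*Y + 1*o) = 5 - (-2*Y + o) = 5 - (o - 2*Y) = 5 + (-o + 2*Y) = 5 - o + 2*Y)
K = -4 (K = -4 - 3*(5 - (5 - 1*2) + 2*5)*0 = -4 - 3*(5 - (5 - 2) + 10)*0 = -4 - 3*(5 - 1*3 + 10)*0 = -4 - 3*(5 - 3 + 10)*0 = -4 - 3*12*0 = -4 - 36*0 = -4 + 0 = -4)
c(O) = -4*O²
2*c(-5) = 2*(-4*(-5)²) = 2*(-4*25) = 2*(-100) = -200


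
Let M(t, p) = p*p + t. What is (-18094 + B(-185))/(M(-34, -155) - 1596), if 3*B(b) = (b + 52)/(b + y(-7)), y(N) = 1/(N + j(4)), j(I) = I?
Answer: -3353377/4150540 ≈ -0.80794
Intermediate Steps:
M(t, p) = t + p² (M(t, p) = p² + t = t + p²)
y(N) = 1/(4 + N) (y(N) = 1/(N + 4) = 1/(4 + N))
B(b) = (52 + b)/(3*(-⅓ + b)) (B(b) = ((b + 52)/(b + 1/(4 - 7)))/3 = ((52 + b)/(b + 1/(-3)))/3 = ((52 + b)/(b - ⅓))/3 = ((52 + b)/(-⅓ + b))/3 = (52 + b)/(3*(-⅓ + b)))
(-18094 + B(-185))/(M(-34, -155) - 1596) = (-18094 + (52 - 185)/(-1 + 3*(-185)))/((-34 + (-155)²) - 1596) = (-18094 - 133/(-1 - 555))/((-34 + 24025) - 1596) = (-18094 - 133/(-556))/(23991 - 1596) = (-18094 - 1/556*(-133))/22395 = (-18094 + 133/556)*(1/22395) = -10060131/556*1/22395 = -3353377/4150540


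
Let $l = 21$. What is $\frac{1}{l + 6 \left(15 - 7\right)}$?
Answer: $\frac{1}{69} \approx 0.014493$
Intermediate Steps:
$\frac{1}{l + 6 \left(15 - 7\right)} = \frac{1}{21 + 6 \left(15 - 7\right)} = \frac{1}{21 + 6 \cdot 8} = \frac{1}{21 + 48} = \frac{1}{69}$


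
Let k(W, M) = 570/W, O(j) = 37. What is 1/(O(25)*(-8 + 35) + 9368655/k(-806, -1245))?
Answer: -19/251685550 ≈ -7.5491e-8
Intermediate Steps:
1/(O(25)*(-8 + 35) + 9368655/k(-806, -1245)) = 1/(37*(-8 + 35) + 9368655/((570/(-806)))) = 1/(37*27 + 9368655/((570*(-1/806)))) = 1/(999 + 9368655/(-285/403)) = 1/(999 + 9368655*(-403/285)) = 1/(999 - 251704531/19) = 1/(-251685550/19) = -19/251685550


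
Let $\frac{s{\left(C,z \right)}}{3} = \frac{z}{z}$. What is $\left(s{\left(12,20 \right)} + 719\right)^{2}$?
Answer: $521284$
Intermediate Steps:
$s{\left(C,z \right)} = 3$ ($s{\left(C,z \right)} = 3 \frac{z}{z} = 3 \cdot 1 = 3$)
$\left(s{\left(12,20 \right)} + 719\right)^{2} = \left(3 + 719\right)^{2} = 722^{2} = 521284$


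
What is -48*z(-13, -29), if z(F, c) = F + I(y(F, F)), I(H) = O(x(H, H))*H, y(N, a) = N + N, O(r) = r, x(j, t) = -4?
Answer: -4368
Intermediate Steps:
y(N, a) = 2*N
I(H) = -4*H
z(F, c) = -7*F (z(F, c) = F - 8*F = -7*F)
-48*z(-13, -29) = -(-336)*(-13) = -48*91 = -4368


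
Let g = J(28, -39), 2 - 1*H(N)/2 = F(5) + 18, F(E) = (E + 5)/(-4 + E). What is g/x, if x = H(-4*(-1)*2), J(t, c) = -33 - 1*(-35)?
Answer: -1/26 ≈ -0.038462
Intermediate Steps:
J(t, c) = 2 (J(t, c) = -33 + 35 = 2)
F(E) = (5 + E)/(-4 + E)
H(N) = -52 (H(N) = 4 - 2*((5 + 5)/(-4 + 5) + 18) = 4 - 2*(10/1 + 18) = 4 - 2*(1*10 + 18) = 4 - 2*(10 + 18) = 4 - 2*28 = 4 - 56 = -52)
g = 2
x = -52
g/x = 2/(-52) = 2*(-1/52) = -1/26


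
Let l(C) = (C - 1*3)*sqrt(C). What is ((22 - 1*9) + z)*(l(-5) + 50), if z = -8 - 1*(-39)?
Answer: 2200 - 352*I*sqrt(5) ≈ 2200.0 - 787.1*I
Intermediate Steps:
l(C) = sqrt(C)*(-3 + C) (l(C) = (C - 3)*sqrt(C) = (-3 + C)*sqrt(C) = sqrt(C)*(-3 + C))
z = 31 (z = -8 + 39 = 31)
((22 - 1*9) + z)*(l(-5) + 50) = ((22 - 1*9) + 31)*(sqrt(-5)*(-3 - 5) + 50) = ((22 - 9) + 31)*((I*sqrt(5))*(-8) + 50) = (13 + 31)*(-8*I*sqrt(5) + 50) = 44*(50 - 8*I*sqrt(5)) = 2200 - 352*I*sqrt(5)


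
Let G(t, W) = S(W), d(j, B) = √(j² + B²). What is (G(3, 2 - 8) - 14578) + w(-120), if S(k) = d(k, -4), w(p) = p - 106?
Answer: -14804 + 2*√13 ≈ -14797.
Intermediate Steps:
w(p) = -106 + p
d(j, B) = √(B² + j²)
S(k) = √(16 + k²) (S(k) = √((-4)² + k²) = √(16 + k²))
G(t, W) = √(16 + W²)
(G(3, 2 - 8) - 14578) + w(-120) = (√(16 + (2 - 8)²) - 14578) + (-106 - 120) = (√(16 + (-6)²) - 14578) - 226 = (√(16 + 36) - 14578) - 226 = (√52 - 14578) - 226 = (2*√13 - 14578) - 226 = (-14578 + 2*√13) - 226 = -14804 + 2*√13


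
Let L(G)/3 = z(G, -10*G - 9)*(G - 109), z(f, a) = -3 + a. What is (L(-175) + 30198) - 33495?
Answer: -1484073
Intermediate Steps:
L(G) = 3*(-109 + G)*(-12 - 10*G) (L(G) = 3*((-3 + (-10*G - 9))*(G - 109)) = 3*((-3 + (-9 - 10*G))*(-109 + G)) = 3*((-12 - 10*G)*(-109 + G)) = 3*((-109 + G)*(-12 - 10*G)) = 3*(-109 + G)*(-12 - 10*G))
(L(-175) + 30198) - 33495 = ((3924 - 30*(-175)² + 3234*(-175)) + 30198) - 33495 = ((3924 - 30*30625 - 565950) + 30198) - 33495 = ((3924 - 918750 - 565950) + 30198) - 33495 = (-1480776 + 30198) - 33495 = -1450578 - 33495 = -1484073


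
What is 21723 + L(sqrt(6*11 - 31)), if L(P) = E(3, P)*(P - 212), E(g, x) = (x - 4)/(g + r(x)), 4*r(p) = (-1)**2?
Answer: 285931/13 - 864*sqrt(35)/13 ≈ 21602.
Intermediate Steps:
r(p) = 1/4 (r(p) = (1/4)*(-1)**2 = (1/4)*1 = 1/4)
E(g, x) = (-4 + x)/(1/4 + g) (E(g, x) = (x - 4)/(g + 1/4) = (-4 + x)/(1/4 + g))
L(P) = (-212 + P)*(-16/13 + 4*P/13) (L(P) = (4*(-4 + P)/(1 + 4*3))*(P - 212) = (4*(-4 + P)/(1 + 12))*(-212 + P) = (4*(-4 + P)/13)*(-212 + P) = (4*(1/13)*(-4 + P))*(-212 + P) = (-16/13 + 4*P/13)*(-212 + P) = (-212 + P)*(-16/13 + 4*P/13))
21723 + L(sqrt(6*11 - 31)) = 21723 + 4*(-212 + sqrt(6*11 - 31))*(-4 + sqrt(6*11 - 31))/13 = 21723 + 4*(-212 + sqrt(66 - 31))*(-4 + sqrt(66 - 31))/13 = 21723 + 4*(-212 + sqrt(35))*(-4 + sqrt(35))/13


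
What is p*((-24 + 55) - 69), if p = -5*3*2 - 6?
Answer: 1368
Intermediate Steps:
p = -36 (p = -15*2 - 6 = -30 - 6 = -36)
p*((-24 + 55) - 69) = -36*((-24 + 55) - 69) = -36*(31 - 69) = -36*(-38) = 1368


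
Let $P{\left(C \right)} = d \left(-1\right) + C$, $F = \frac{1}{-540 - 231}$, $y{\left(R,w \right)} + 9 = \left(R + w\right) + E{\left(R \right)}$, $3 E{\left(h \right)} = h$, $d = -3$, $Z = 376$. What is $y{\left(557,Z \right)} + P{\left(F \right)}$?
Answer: $\frac{285955}{257} \approx 1112.7$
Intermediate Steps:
$E{\left(h \right)} = \frac{h}{3}$
$y{\left(R,w \right)} = -9 + w + \frac{4 R}{3}$ ($y{\left(R,w \right)} = -9 + \left(\left(R + w\right) + \frac{R}{3}\right) = -9 + \left(w + \frac{4 R}{3}\right) = -9 + w + \frac{4 R}{3}$)
$F = - \frac{1}{771}$ ($F = \frac{1}{-771} = - \frac{1}{771} \approx -0.001297$)
$P{\left(C \right)} = 3 + C$ ($P{\left(C \right)} = \left(-3\right) \left(-1\right) + C = 3 + C$)
$y{\left(557,Z \right)} + P{\left(F \right)} = \left(-9 + 376 + \frac{4}{3} \cdot 557\right) + \left(3 - \frac{1}{771}\right) = \left(-9 + 376 + \frac{2228}{3}\right) + \frac{2312}{771} = \frac{3329}{3} + \frac{2312}{771} = \frac{285955}{257}$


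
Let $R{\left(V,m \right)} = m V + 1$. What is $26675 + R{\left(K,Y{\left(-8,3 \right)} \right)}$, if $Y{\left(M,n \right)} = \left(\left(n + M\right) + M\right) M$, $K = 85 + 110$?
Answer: $46956$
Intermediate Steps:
$K = 195$
$Y{\left(M,n \right)} = M \left(n + 2 M\right)$ ($Y{\left(M,n \right)} = \left(\left(M + n\right) + M\right) M = \left(n + 2 M\right) M = M \left(n + 2 M\right)$)
$R{\left(V,m \right)} = 1 + V m$ ($R{\left(V,m \right)} = V m + 1 = 1 + V m$)
$26675 + R{\left(K,Y{\left(-8,3 \right)} \right)} = 26675 + \left(1 + 195 \left(- 8 \left(3 + 2 \left(-8\right)\right)\right)\right) = 26675 + \left(1 + 195 \left(- 8 \left(3 - 16\right)\right)\right) = 26675 + \left(1 + 195 \left(\left(-8\right) \left(-13\right)\right)\right) = 26675 + \left(1 + 195 \cdot 104\right) = 26675 + \left(1 + 20280\right) = 26675 + 20281 = 46956$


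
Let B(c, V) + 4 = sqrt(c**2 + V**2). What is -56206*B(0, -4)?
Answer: 0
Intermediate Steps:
B(c, V) = -4 + sqrt(V**2 + c**2) (B(c, V) = -4 + sqrt(c**2 + V**2) = -4 + sqrt(V**2 + c**2))
-56206*B(0, -4) = -56206*(-4 + sqrt((-4)**2 + 0**2)) = -56206*(-4 + sqrt(16 + 0)) = -56206*(-4 + sqrt(16)) = -56206*(-4 + 4) = -56206*0 = 0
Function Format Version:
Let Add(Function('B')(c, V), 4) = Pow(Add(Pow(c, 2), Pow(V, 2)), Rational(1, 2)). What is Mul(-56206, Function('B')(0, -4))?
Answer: 0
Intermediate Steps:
Function('B')(c, V) = Add(-4, Pow(Add(Pow(V, 2), Pow(c, 2)), Rational(1, 2))) (Function('B')(c, V) = Add(-4, Pow(Add(Pow(c, 2), Pow(V, 2)), Rational(1, 2))) = Add(-4, Pow(Add(Pow(V, 2), Pow(c, 2)), Rational(1, 2))))
Mul(-56206, Function('B')(0, -4)) = Mul(-56206, Add(-4, Pow(Add(Pow(-4, 2), Pow(0, 2)), Rational(1, 2)))) = Mul(-56206, Add(-4, Pow(Add(16, 0), Rational(1, 2)))) = Mul(-56206, Add(-4, Pow(16, Rational(1, 2)))) = Mul(-56206, Add(-4, 4)) = Mul(-56206, 0) = 0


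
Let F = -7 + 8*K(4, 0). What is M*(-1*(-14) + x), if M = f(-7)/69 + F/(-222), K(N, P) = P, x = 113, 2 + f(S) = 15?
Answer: 142621/5106 ≈ 27.932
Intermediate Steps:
f(S) = 13 (f(S) = -2 + 15 = 13)
F = -7 (F = -7 + 8*0 = -7 + 0 = -7)
M = 1123/5106 (M = 13/69 - 7/(-222) = 13*(1/69) - 7*(-1/222) = 13/69 + 7/222 = 1123/5106 ≈ 0.21994)
M*(-1*(-14) + x) = 1123*(-1*(-14) + 113)/5106 = 1123*(14 + 113)/5106 = (1123/5106)*127 = 142621/5106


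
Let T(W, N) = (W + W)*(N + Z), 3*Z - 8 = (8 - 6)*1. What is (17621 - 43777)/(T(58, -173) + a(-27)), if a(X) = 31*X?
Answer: 6036/4735 ≈ 1.2748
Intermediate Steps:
Z = 10/3 (Z = 8/3 + ((8 - 6)*1)/3 = 8/3 + (2*1)/3 = 8/3 + (1/3)*2 = 8/3 + 2/3 = 10/3 ≈ 3.3333)
T(W, N) = 2*W*(10/3 + N) (T(W, N) = (W + W)*(N + 10/3) = (2*W)*(10/3 + N) = 2*W*(10/3 + N))
(17621 - 43777)/(T(58, -173) + a(-27)) = (17621 - 43777)/((2/3)*58*(10 + 3*(-173)) + 31*(-27)) = -26156/((2/3)*58*(10 - 519) - 837) = -26156/((2/3)*58*(-509) - 837) = -26156/(-59044/3 - 837) = -26156/(-61555/3) = -26156*(-3/61555) = 6036/4735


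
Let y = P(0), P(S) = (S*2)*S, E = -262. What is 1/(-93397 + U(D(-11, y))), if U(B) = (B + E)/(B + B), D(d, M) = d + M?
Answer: -22/2054461 ≈ -1.0708e-5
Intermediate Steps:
P(S) = 2*S² (P(S) = (2*S)*S = 2*S²)
y = 0 (y = 2*0² = 2*0 = 0)
D(d, M) = M + d
U(B) = (-262 + B)/(2*B) (U(B) = (B - 262)/(B + B) = (-262 + B)/((2*B)) = (-262 + B)*(1/(2*B)) = (-262 + B)/(2*B))
1/(-93397 + U(D(-11, y))) = 1/(-93397 + (-262 + (0 - 11))/(2*(0 - 11))) = 1/(-93397 + (½)*(-262 - 11)/(-11)) = 1/(-93397 + (½)*(-1/11)*(-273)) = 1/(-93397 + 273/22) = 1/(-2054461/22) = -22/2054461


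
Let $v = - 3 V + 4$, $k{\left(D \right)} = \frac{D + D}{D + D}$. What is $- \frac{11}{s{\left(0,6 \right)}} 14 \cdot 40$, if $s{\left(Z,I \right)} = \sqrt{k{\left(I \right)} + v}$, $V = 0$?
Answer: $- 1232 \sqrt{5} \approx -2754.8$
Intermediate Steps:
$k{\left(D \right)} = 1$ ($k{\left(D \right)} = \frac{2 D}{2 D} = 2 D \frac{1}{2 D} = 1$)
$v = 4$ ($v = \left(-3\right) 0 + 4 = 0 + 4 = 4$)
$s{\left(Z,I \right)} = \sqrt{5}$ ($s{\left(Z,I \right)} = \sqrt{1 + 4} = \sqrt{5}$)
$- \frac{11}{s{\left(0,6 \right)}} 14 \cdot 40 = - \frac{11}{\sqrt{5}} \cdot 14 \cdot 40 = - 11 \frac{\sqrt{5}}{5} \cdot 14 \cdot 40 = - \frac{11 \sqrt{5}}{5} \cdot 14 \cdot 40 = - \frac{154 \sqrt{5}}{5} \cdot 40 = - 1232 \sqrt{5}$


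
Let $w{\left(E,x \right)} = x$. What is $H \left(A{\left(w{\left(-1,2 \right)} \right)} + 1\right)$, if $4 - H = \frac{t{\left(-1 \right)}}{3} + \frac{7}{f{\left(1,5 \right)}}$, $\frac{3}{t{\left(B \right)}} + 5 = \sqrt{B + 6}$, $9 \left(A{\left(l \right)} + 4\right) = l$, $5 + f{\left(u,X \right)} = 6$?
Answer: $\frac{275}{36} - \frac{5 \sqrt{5}}{36} \approx 7.3283$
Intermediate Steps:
$f{\left(u,X \right)} = 1$ ($f{\left(u,X \right)} = -5 + 6 = 1$)
$A{\left(l \right)} = -4 + \frac{l}{9}$
$t{\left(B \right)} = \frac{3}{-5 + \sqrt{6 + B}}$ ($t{\left(B \right)} = \frac{3}{-5 + \sqrt{B + 6}} = \frac{3}{-5 + \sqrt{6 + B}}$)
$H = -3 - \frac{1}{-5 + \sqrt{5}}$ ($H = 4 - \left(\frac{3 \frac{1}{-5 + \sqrt{6 - 1}}}{3} + \frac{7}{1}\right) = 4 - \left(\frac{3}{-5 + \sqrt{5}} \cdot \frac{1}{3} + 7 \cdot 1\right) = 4 - \left(\frac{1}{-5 + \sqrt{5}} + 7\right) = 4 - \left(7 + \frac{1}{-5 + \sqrt{5}}\right) = -3 - \frac{1}{-5 + \sqrt{5}} \approx -2.6382$)
$H \left(A{\left(w{\left(-1,2 \right)} \right)} + 1\right) = \left(- \frac{11}{4} + \frac{\sqrt{5}}{20}\right) \left(\left(-4 + \frac{1}{9} \cdot 2\right) + 1\right) = \left(- \frac{11}{4} + \frac{\sqrt{5}}{20}\right) \left(\left(-4 + \frac{2}{9}\right) + 1\right) = \left(- \frac{11}{4} + \frac{\sqrt{5}}{20}\right) \left(- \frac{34}{9} + 1\right) = \left(- \frac{11}{4} + \frac{\sqrt{5}}{20}\right) \left(- \frac{25}{9}\right) = \frac{275}{36} - \frac{5 \sqrt{5}}{36}$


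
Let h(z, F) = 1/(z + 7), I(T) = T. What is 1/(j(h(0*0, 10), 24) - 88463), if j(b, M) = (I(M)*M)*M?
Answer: -1/74639 ≈ -1.3398e-5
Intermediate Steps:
h(z, F) = 1/(7 + z)
j(b, M) = M³ (j(b, M) = (M*M)*M = M²*M = M³)
1/(j(h(0*0, 10), 24) - 88463) = 1/(24³ - 88463) = 1/(13824 - 88463) = 1/(-74639) = -1/74639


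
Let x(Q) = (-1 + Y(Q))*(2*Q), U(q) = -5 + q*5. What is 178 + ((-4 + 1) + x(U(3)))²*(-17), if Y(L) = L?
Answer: -532415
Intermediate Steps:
U(q) = -5 + 5*q
x(Q) = 2*Q*(-1 + Q) (x(Q) = (-1 + Q)*(2*Q) = 2*Q*(-1 + Q))
178 + ((-4 + 1) + x(U(3)))²*(-17) = 178 + ((-4 + 1) + 2*(-5 + 5*3)*(-1 + (-5 + 5*3)))²*(-17) = 178 + (-3 + 2*(-5 + 15)*(-1 + (-5 + 15)))²*(-17) = 178 + (-3 + 2*10*(-1 + 10))²*(-17) = 178 + (-3 + 2*10*9)²*(-17) = 178 + (-3 + 180)²*(-17) = 178 + 177²*(-17) = 178 + 31329*(-17) = 178 - 532593 = -532415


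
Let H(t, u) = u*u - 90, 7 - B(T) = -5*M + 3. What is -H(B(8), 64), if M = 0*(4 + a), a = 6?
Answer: -4006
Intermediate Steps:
M = 0 (M = 0*(4 + 6) = 0*10 = 0)
B(T) = 4 (B(T) = 7 - (-5*0 + 3) = 7 - (0 + 3) = 7 - 1*3 = 7 - 3 = 4)
H(t, u) = -90 + u² (H(t, u) = u² - 90 = -90 + u²)
-H(B(8), 64) = -(-90 + 64²) = -(-90 + 4096) = -1*4006 = -4006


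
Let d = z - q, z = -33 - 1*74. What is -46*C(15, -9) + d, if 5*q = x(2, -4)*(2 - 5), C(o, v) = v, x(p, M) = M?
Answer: 1523/5 ≈ 304.60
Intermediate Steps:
q = 12/5 (q = (-4*(2 - 5))/5 = (-4*(-3))/5 = (1/5)*12 = 12/5 ≈ 2.4000)
z = -107 (z = -33 - 74 = -107)
d = -547/5 (d = -107 - 1*12/5 = -107 - 12/5 = -547/5 ≈ -109.40)
-46*C(15, -9) + d = -46*(-9) - 547/5 = 414 - 547/5 = 1523/5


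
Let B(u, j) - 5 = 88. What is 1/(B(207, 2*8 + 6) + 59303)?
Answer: 1/59396 ≈ 1.6836e-5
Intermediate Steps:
B(u, j) = 93 (B(u, j) = 5 + 88 = 93)
1/(B(207, 2*8 + 6) + 59303) = 1/(93 + 59303) = 1/59396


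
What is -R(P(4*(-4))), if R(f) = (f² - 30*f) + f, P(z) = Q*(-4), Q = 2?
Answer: -296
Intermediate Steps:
P(z) = -8 (P(z) = 2*(-4) = -8)
R(f) = f² - 29*f
-R(P(4*(-4))) = -(-8)*(-29 - 8) = -(-8)*(-37) = -1*296 = -296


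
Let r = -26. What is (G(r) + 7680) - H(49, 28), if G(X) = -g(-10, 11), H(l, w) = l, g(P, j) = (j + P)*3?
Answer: 7628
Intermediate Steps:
g(P, j) = 3*P + 3*j (g(P, j) = (P + j)*3 = 3*P + 3*j)
G(X) = -3 (G(X) = -(3*(-10) + 3*11) = -(-30 + 33) = -1*3 = -3)
(G(r) + 7680) - H(49, 28) = (-3 + 7680) - 1*49 = 7677 - 49 = 7628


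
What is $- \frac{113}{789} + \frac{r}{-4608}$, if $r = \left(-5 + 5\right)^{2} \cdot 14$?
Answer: $- \frac{113}{789} \approx -0.14322$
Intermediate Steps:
$r = 0$ ($r = 0^{2} \cdot 14 = 0 \cdot 14 = 0$)
$- \frac{113}{789} + \frac{r}{-4608} = - \frac{113}{789} + \frac{0}{-4608} = \left(-113\right) \frac{1}{789} + 0 \left(- \frac{1}{4608}\right) = - \frac{113}{789} + 0 = - \frac{113}{789}$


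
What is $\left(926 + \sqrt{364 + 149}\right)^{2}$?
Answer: $857989 + 5556 \sqrt{57} \approx 8.9994 \cdot 10^{5}$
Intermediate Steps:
$\left(926 + \sqrt{364 + 149}\right)^{2} = \left(926 + \sqrt{513}\right)^{2} = \left(926 + 3 \sqrt{57}\right)^{2}$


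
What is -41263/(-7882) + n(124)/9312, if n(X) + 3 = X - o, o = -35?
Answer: 16061277/3058216 ≈ 5.2518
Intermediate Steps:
n(X) = 32 + X (n(X) = -3 + (X - 1*(-35)) = -3 + (X + 35) = -3 + (35 + X) = 32 + X)
-41263/(-7882) + n(124)/9312 = -41263/(-7882) + (32 + 124)/9312 = -41263*(-1/7882) + 156*(1/9312) = 41263/7882 + 13/776 = 16061277/3058216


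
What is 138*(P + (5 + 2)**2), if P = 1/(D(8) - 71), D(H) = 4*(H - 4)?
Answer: 371772/55 ≈ 6759.5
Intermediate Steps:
D(H) = -16 + 4*H (D(H) = 4*(-4 + H) = -16 + 4*H)
P = -1/55 (P = 1/((-16 + 4*8) - 71) = 1/((-16 + 32) - 71) = 1/(16 - 71) = 1/(-55) = -1/55 ≈ -0.018182)
138*(P + (5 + 2)**2) = 138*(-1/55 + (5 + 2)**2) = 138*(-1/55 + 7**2) = 138*(-1/55 + 49) = 138*(2694/55) = 371772/55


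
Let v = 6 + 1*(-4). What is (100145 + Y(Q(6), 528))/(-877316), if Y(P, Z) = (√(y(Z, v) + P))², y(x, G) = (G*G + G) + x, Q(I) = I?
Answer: -100685/877316 ≈ -0.11476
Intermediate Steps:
v = 2 (v = 6 - 4 = 2)
y(x, G) = G + x + G² (y(x, G) = (G² + G) + x = (G + G²) + x = G + x + G²)
Y(P, Z) = 6 + P + Z (Y(P, Z) = (√((2 + Z + 2²) + P))² = (√((2 + Z + 4) + P))² = (√((6 + Z) + P))² = (√(6 + P + Z))² = 6 + P + Z)
(100145 + Y(Q(6), 528))/(-877316) = (100145 + (6 + 6 + 528))/(-877316) = (100145 + 540)*(-1/877316) = 100685*(-1/877316) = -100685/877316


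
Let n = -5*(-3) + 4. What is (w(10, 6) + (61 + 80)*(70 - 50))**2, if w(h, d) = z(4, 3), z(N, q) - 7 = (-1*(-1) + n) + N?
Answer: 8128201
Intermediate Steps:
n = 19 (n = 15 + 4 = 19)
z(N, q) = 27 + N (z(N, q) = 7 + ((-1*(-1) + 19) + N) = 7 + ((1 + 19) + N) = 7 + (20 + N) = 27 + N)
w(h, d) = 31 (w(h, d) = 27 + 4 = 31)
(w(10, 6) + (61 + 80)*(70 - 50))**2 = (31 + (61 + 80)*(70 - 50))**2 = (31 + 141*20)**2 = (31 + 2820)**2 = 2851**2 = 8128201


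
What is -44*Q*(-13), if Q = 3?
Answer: 1716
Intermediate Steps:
-44*Q*(-13) = -44*3*(-13) = -132*(-13) = 1716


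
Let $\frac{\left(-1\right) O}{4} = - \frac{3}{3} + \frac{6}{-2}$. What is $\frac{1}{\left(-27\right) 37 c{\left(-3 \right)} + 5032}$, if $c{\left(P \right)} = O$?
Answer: $- \frac{1}{10952} \approx -9.1308 \cdot 10^{-5}$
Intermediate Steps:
$O = 16$ ($O = - 4 \left(- \frac{3}{3} + \frac{6}{-2}\right) = - 4 \left(\left(-3\right) \frac{1}{3} + 6 \left(- \frac{1}{2}\right)\right) = - 4 \left(-1 - 3\right) = \left(-4\right) \left(-4\right) = 16$)
$c{\left(P \right)} = 16$
$\frac{1}{\left(-27\right) 37 c{\left(-3 \right)} + 5032} = \frac{1}{\left(-27\right) 37 \cdot 16 + 5032} = \frac{1}{\left(-999\right) 16 + 5032} = \frac{1}{-15984 + 5032} = \frac{1}{-10952} = - \frac{1}{10952}$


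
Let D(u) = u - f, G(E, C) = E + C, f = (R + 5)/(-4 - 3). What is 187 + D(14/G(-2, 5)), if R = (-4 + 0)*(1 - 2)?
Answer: 4052/21 ≈ 192.95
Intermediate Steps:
R = 4 (R = -4*(-1) = 4)
f = -9/7 (f = (4 + 5)/(-4 - 3) = 9/(-7) = 9*(-⅐) = -9/7 ≈ -1.2857)
G(E, C) = C + E
D(u) = 9/7 + u (D(u) = u - 1*(-9/7) = u + 9/7 = 9/7 + u)
187 + D(14/G(-2, 5)) = 187 + (9/7 + 14/(5 - 2)) = 187 + (9/7 + 14/3) = 187 + 125/21 = 4052/21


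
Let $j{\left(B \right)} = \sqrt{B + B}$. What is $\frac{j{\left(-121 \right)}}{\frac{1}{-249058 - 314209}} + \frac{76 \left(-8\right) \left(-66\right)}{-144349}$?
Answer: $- \frac{40128}{144349} - 6195937 i \sqrt{2} \approx -0.27799 - 8.7624 \cdot 10^{6} i$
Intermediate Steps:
$j{\left(B \right)} = \sqrt{2} \sqrt{B}$ ($j{\left(B \right)} = \sqrt{2 B} = \sqrt{2} \sqrt{B}$)
$\frac{j{\left(-121 \right)}}{\frac{1}{-249058 - 314209}} + \frac{76 \left(-8\right) \left(-66\right)}{-144349} = \frac{\sqrt{2} \sqrt{-121}}{\frac{1}{-249058 - 314209}} + \frac{76 \left(-8\right) \left(-66\right)}{-144349} = \frac{\sqrt{2} \cdot 11 i}{\frac{1}{-563267}} + \left(-608\right) \left(-66\right) \left(- \frac{1}{144349}\right) = \frac{11 i \sqrt{2}}{- \frac{1}{563267}} + 40128 \left(- \frac{1}{144349}\right) = 11 i \sqrt{2} \left(-563267\right) - \frac{40128}{144349} = - 6195937 i \sqrt{2} - \frac{40128}{144349} = - \frac{40128}{144349} - 6195937 i \sqrt{2}$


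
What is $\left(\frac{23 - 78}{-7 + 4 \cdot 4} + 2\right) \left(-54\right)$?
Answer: $222$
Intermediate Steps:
$\left(\frac{23 - 78}{-7 + 4 \cdot 4} + 2\right) \left(-54\right) = \left(- \frac{55}{-7 + 16} + 2\right) \left(-54\right) = \left(- \frac{55}{9} + 2\right) \left(-54\right) = \left(- \frac{37}{9}\right) \left(-54\right) = 222$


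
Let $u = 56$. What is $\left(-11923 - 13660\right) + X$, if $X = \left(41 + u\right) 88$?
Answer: $-17047$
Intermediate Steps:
$X = 8536$ ($X = \left(41 + 56\right) 88 = 97 \cdot 88 = 8536$)
$\left(-11923 - 13660\right) + X = \left(-11923 - 13660\right) + 8536 = -25583 + 8536 = -17047$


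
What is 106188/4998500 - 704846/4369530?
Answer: -76479526984/546027392625 ≈ -0.14007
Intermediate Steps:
106188/4998500 - 704846/4369530 = 106188*(1/4998500) - 704846*1/4369530 = 26547/1249625 - 352423/2184765 = -76479526984/546027392625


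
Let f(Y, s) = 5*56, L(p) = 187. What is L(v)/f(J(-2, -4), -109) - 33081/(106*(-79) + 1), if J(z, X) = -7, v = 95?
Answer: 3609477/781480 ≈ 4.6188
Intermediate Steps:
f(Y, s) = 280
L(v)/f(J(-2, -4), -109) - 33081/(106*(-79) + 1) = 187/280 - 33081/(106*(-79) + 1) = 187*(1/280) - 33081/(-8374 + 1) = 187/280 - 33081/(-8373) = 187/280 - 33081*(-1/8373) = 187/280 + 11027/2791 = 3609477/781480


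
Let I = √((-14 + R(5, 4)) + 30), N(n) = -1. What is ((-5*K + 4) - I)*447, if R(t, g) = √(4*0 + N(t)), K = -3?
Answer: 8493 - 447*√(16 + I) ≈ 6704.1 - 55.848*I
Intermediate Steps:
R(t, g) = I (R(t, g) = √(4*0 - 1) = √(0 - 1) = √(-1) = I)
I = √(16 + I) (I = √((-14 + I) + 30) = √(16 + I) ≈ 4.002 + 0.1249*I)
((-5*K + 4) - I)*447 = ((-5*(-3) + 4) - √(16 + I))*447 = ((15 + 4) - √(16 + I))*447 = (19 - √(16 + I))*447 = 8493 - 447*√(16 + I)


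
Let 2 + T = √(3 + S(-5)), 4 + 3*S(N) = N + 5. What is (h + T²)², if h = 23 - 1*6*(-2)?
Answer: 15124/9 - 976*√15/9 ≈ 1260.4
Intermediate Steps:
S(N) = ⅓ + N/3 (S(N) = -4/3 + (N + 5)/3 = -4/3 + (5 + N)/3 = -4/3 + (5/3 + N/3) = ⅓ + N/3)
T = -2 + √15/3 (T = -2 + √(3 + (⅓ + (⅓)*(-5))) = -2 + √(3 + (⅓ - 5/3)) = -2 + √(3 - 4/3) = -2 + √(5/3) = -2 + √15/3 ≈ -0.70901)
h = 35 (h = 23 - 6*(-2) = 23 + 12 = 35)
(h + T²)² = (35 + (-2 + √15/3)²)²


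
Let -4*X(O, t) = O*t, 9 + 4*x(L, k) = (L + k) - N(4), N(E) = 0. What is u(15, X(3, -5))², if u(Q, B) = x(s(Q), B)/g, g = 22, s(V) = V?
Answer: 1521/123904 ≈ 0.012276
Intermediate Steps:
x(L, k) = -9/4 + L/4 + k/4 (x(L, k) = -9/4 + ((L + k) - 1*0)/4 = -9/4 + ((L + k) + 0)/4 = -9/4 + (L + k)/4 = -9/4 + (L/4 + k/4) = -9/4 + L/4 + k/4)
X(O, t) = -O*t/4
u(Q, B) = -9/88 + B/88 + Q/88 (u(Q, B) = (-9/4 + Q/4 + B/4)/22 = (-9/4 + B/4 + Q/4)*(1/22) = -9/88 + B/88 + Q/88)
u(15, X(3, -5))² = (-9/88 + (-¼*3*(-5))/88 + (1/88)*15)² = (-9/88 + (1/88)*(15/4) + 15/88)² = (-9/88 + 15/352 + 15/88)² = (39/352)² = 1521/123904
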